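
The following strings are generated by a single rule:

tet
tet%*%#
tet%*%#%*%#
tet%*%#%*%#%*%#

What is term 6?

Every step adds %*%# to the end: s(k+1) = s(k)·%*%#.
From tet%*%#%*%#%*%#, 2 further steps: tet%*%#%*%#%*%# → tet%*%#%*%#%*%#%*%# → (answer).

tet%*%#%*%#%*%#%*%#%*%#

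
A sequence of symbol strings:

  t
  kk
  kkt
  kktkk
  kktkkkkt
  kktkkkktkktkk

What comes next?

Each term (from the third on) is the previous term followed by the one before it: term 3 = kk·t = kkt.
So term 7 is kktkkkktkktkk·kktkkkkt.

kktkkkktkktkkkktkkkkt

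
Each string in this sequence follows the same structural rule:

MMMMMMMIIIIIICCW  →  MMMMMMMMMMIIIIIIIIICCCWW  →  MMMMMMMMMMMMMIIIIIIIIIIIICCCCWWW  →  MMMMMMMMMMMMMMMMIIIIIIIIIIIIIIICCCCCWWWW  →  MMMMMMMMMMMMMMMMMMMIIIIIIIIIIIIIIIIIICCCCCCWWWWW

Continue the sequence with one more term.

Each string has the form M^{3n+1} I^{3n} C^{n} W^{n-1}, where the shown terms are n = 2, 3, 4, 5, 6.
For the next term, n = 7, so the run lengths are 22, 21, 7, 6.

MMMMMMMMMMMMMMMMMMMMMMIIIIIIIIIIIIIIIIIIIIICCCCCCCWWWWWW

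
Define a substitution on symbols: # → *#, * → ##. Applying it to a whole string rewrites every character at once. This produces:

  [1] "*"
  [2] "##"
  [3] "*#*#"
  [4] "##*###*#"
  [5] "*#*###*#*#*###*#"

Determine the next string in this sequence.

Rewriting the 16 symbols of *#*###*#*#*###*# one by one yields ## *# ## *# *# *# ## *# ## *# ## *# *# *# ## *#; concatenated:

##*###*#*#*###*###*###*#*#*###*#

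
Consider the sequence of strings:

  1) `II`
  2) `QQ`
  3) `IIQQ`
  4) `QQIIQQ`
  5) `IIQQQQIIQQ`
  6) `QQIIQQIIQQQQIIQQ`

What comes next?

IIQQQQIIQQQQIIQQIIQQQQIIQQ

From term 3 onward, concatenate the second-to-last term with the last: II·QQ = IIQQ, QQ·IIQQ = QQIIQQ, …
So term 7 is IIQQQQIIQQ·QQIIQQIIQQQQIIQQ.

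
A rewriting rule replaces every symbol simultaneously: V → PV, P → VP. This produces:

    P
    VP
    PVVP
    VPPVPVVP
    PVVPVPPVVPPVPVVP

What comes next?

Rewriting the 16 symbols of PVVPVPPVVPPVPVVP one by one yields VP PV PV VP PV VP VP PV PV VP VP PV VP PV PV VP; concatenated:

VPPVPVVPPVVPVPPVPVVPVPPVVPPVPVVP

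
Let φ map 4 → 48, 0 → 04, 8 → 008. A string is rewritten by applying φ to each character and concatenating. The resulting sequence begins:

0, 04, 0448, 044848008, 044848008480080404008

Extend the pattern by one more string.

φ(044848008480080404008) expands symbol-by-symbol to 04 48 48 008 48 008 04 04 008 48 008 04 04 008 04 48 04 48 04 04 008; joining the 21 pieces gives the next term.

044848008480080404008480080404008044804480404008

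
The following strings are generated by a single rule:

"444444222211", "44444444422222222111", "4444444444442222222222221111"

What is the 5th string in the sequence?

Reading off run lengths: 4 runs 6, 9, 12; 2 runs 4, 8, 12; 1 runs 2, 3, 4 — each is linear in n (n = 1, 2, …).
Setting n = 5 gives 18, 20, 6 characters in each block.

44444444444444444422222222222222222222111111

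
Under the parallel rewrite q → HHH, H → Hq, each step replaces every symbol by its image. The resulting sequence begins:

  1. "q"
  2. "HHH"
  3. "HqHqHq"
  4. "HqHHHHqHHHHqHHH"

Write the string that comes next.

Replace each of the 15 characters of HqHHHHqHHHHqHHH in place — Hq HHH Hq Hq Hq Hq HHH Hq Hq Hq Hq HHH Hq Hq Hq — and concatenate.

HqHHHHqHqHqHqHHHHqHqHqHqHHHHqHqHq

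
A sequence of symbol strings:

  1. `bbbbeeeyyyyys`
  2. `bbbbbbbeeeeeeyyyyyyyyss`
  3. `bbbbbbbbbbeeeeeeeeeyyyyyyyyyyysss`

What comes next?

The n-th term is 3n+1 b's then 3n e's then 3n+2 y's then n s's (n = 1, 2, …).
For the next term, n = 4, so the run lengths are 13, 12, 14, 4.

bbbbbbbbbbbbbeeeeeeeeeeeeyyyyyyyyyyyyyyssss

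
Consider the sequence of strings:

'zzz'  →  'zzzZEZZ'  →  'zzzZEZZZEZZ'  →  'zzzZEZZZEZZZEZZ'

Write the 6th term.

The strings grow by a fixed suffix ZEZZ each time.
From zzzZEZZZEZZZEZZ, 2 further steps: zzzZEZZZEZZZEZZ → zzzZEZZZEZZZEZZZEZZ → (answer).

zzzZEZZZEZZZEZZZEZZZEZZ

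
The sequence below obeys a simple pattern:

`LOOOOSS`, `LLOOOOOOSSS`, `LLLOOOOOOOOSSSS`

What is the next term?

Reading off run lengths: L runs 1, 2, 3; O runs 4, 6, 8; S runs 2, 3, 4 — each is linear in n, where the shown terms are n = 2, 3, 4.
For the next term, n = 5, so the run lengths are 4, 10, 5.

LLLLOOOOOOOOOOSSSSS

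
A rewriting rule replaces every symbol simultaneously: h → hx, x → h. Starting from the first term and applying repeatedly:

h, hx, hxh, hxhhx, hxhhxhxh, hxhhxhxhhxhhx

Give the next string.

hxhhxhxhhxhhxhxhhxhxh

φ(hxhhxhxhhxhhx) expands symbol-by-symbol to hx h hx hx h hx h hx hx h hx hx h; joining the 13 pieces gives the next term.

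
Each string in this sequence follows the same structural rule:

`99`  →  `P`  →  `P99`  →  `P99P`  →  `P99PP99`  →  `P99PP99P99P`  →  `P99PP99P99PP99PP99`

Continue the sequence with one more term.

P99PP99P99PP99PP99P99PP99P99P

From term 3 onward, concatenate the last term with the second-to-last: P·99 = P99, P99·P = P99P, …
So term 8 is P99PP99P99PP99PP99·P99PP99P99P.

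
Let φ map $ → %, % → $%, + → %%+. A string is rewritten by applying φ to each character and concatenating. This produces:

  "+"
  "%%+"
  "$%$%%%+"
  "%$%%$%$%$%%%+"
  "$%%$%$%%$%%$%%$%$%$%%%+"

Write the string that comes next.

Replace each of the 23 characters of $%%$%$%%$%%$%%$%$%$%%%+ in place — % $% $% % $% % $% $% % $% $% % $% $% % $% % $% % $% $% $% %%+ — and concatenate.

%$%$%%$%%$%$%%$%$%%$%$%%$%%$%%$%$%$%%%+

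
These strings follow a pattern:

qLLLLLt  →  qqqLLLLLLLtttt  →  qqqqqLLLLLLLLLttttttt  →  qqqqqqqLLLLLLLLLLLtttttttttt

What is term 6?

qqqqqqqqqqqLLLLLLLLLLLLLLLtttttttttttttttt

Term n consists of 2n-1 q's, followed by 2n+3 L's, followed by 3n-2 t's (n = 1, 2, …).
Setting n = 6 gives 11, 15, 16 characters in each block.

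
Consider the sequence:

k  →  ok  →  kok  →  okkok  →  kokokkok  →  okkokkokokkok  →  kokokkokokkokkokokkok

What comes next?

okkokkokokkokkokokkokokkokkokokkok

Each term (from the third on) is the two preceding terms concatenated in order: term 3 = k·ok = kok.
Continuing: okkokkokokkok · kokokkokokkokkokokkok gives term 8.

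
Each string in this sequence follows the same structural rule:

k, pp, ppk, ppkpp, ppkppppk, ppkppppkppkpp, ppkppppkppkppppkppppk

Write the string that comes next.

This is a Fibonacci-style word recurrence s(k) = s(k−1)·s(k−2): e.g. pp·k = ppk.
So term 8 is ppkppppkppkppppkppppk·ppkppppkppkpp.

ppkppppkppkppppkppppkppkppppkppkpp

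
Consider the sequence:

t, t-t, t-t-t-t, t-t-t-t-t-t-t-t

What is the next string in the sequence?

t-t-t-t-t-t-t-t-t-t-t-t-t-t-t-t

Each string is two copies of the previous one joined by '-'.
So the next term is two copies of t-t-t-t-t-t-t-t with '-' between the halves.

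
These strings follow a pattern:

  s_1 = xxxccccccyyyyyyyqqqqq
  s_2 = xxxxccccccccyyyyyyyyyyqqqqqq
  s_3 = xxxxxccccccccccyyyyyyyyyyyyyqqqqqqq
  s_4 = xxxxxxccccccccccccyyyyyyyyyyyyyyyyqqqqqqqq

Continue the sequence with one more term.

xxxxxxxccccccccccccccyyyyyyyyyyyyyyyyyyyqqqqqqqqq

The n-th term is n+1 x's then 2n+2 c's then 3n+1 y's then n+3 q's, where the shown terms are n = 2, 3, 4, 5.
Setting n = 6 gives 7, 14, 19, 9 characters in each block.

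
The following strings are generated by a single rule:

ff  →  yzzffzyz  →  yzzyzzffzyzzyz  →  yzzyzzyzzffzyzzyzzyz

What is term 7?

yzzyzzyzzyzzyzzyzzffzyzzyzzyzzyzzyzzyz

s(k+1) = yzz·s(k)·zyz, so each term gains yzz as a prefix and zyz as a suffix.
From yzzyzzyzzffzyzzyzzyz, 3 further steps: yzzyzzyzzffzyzzyzzyz → yzzyzzyzzyzzffzyzzyzzyzzyz → yzzyzzyzzyzzyzzffzyzzyzzyzzyzzyz → (answer).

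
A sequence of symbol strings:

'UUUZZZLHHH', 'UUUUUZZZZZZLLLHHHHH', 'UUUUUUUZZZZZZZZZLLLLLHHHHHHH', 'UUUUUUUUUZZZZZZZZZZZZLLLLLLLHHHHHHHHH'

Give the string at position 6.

UUUUUUUUUUUUUZZZZZZZZZZZZZZZZZZLLLLLLLLLLLHHHHHHHHHHHHH

Term n consists of 2n+1 U's, followed by 3n Z's, followed by 2n-1 L's, followed by 2n+1 H's (n = 1, 2, …).
For term 6, n = 6, so the run lengths are 13, 18, 11, 13.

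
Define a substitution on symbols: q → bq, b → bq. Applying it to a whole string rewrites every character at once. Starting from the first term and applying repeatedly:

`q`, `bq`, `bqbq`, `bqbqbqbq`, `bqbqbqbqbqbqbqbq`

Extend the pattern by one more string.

bqbqbqbqbqbqbqbqbqbqbqbqbqbqbqbq

Replace each of the 16 characters of bqbqbqbqbqbqbqbq in place — bq bq bq bq bq bq bq bq bq bq bq bq bq bq bq bq — and concatenate.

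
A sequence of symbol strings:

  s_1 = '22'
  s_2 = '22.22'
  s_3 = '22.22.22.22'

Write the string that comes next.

22.22.22.22.22.22.22.22

Each string is two copies of the previous one joined by '.'.
One more doubling of 22.22.22.22 gives the answer.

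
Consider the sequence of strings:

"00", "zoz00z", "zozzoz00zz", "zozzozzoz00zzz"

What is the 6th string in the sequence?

s(k+1) = zoz·s(k)·z, so each term gains zoz as a prefix and z as a suffix.
From zozzozzoz00zzz, 2 further steps: zozzozzoz00zzz → zozzozzozzoz00zzzz → (answer).

zozzozzozzozzoz00zzzzz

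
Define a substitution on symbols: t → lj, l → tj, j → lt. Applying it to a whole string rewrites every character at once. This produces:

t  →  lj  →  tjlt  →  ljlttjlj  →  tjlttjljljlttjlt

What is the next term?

Rewriting the 16 symbols of tjlttjljljlttjlt one by one yields lj lt tj lj lj lt tj lt tj lt tj lj lj lt tj lj; concatenated:

ljlttjljljlttjlttjlttjljljlttjlj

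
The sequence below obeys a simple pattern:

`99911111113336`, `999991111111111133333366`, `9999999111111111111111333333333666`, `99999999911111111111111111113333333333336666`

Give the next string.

999999999991111111111111111111111133333333333333366666

The n-th term is 2n+1 9's then 4n+3 1's then 3n 3's then n 6's (n = 1, 2, …).
For the next term, n = 5, so the run lengths are 11, 23, 15, 5.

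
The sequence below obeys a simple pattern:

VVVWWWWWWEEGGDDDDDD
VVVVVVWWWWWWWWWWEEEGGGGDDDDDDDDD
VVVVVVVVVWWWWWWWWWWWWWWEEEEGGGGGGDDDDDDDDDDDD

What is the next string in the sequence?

VVVVVVVVVVVVWWWWWWWWWWWWWWWWWWEEEEEGGGGGGGGDDDDDDDDDDDDDDD

The n-th term is 3n V's then 4n+2 W's then n+1 E's then 2n G's then 3n+3 D's (n = 1, 2, …).
For the next term, n = 4, so the run lengths are 12, 18, 5, 8, 15.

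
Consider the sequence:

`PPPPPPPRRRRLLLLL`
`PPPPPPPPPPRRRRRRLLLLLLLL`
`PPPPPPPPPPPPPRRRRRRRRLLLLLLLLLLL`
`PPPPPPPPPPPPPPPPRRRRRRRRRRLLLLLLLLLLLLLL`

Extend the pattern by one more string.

PPPPPPPPPPPPPPPPPPPRRRRRRRRRRRRLLLLLLLLLLLLLLLLL

Each string has the form P^{3n+1} R^{2n} L^{3n-1}, where the shown terms are n = 2, 3, 4, 5.
At n = 6 the blocks have lengths 19, 12, 17.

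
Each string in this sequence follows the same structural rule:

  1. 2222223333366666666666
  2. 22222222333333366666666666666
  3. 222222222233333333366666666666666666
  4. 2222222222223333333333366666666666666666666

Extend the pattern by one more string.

22222222222222333333333333366666666666666666666666

Reading off run lengths: 2 runs 6, 8, 10, 12; 3 runs 5, 7, 9, 11; 6 runs 11, 14, 17, 20 — each is linear in n, where the shown terms are n = 3, 4, 5, 6.
For the next term, n = 7, so the run lengths are 14, 13, 23.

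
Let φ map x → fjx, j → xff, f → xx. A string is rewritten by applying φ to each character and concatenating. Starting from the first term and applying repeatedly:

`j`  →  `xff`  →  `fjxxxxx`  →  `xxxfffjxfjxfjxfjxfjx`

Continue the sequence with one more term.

Applying the rule to each of the 20 symbols of xxxfffjxfjxfjxfjxfjx gives the pieces fjx fjx fjx xx xx xx xff fjx xx xff fjx xx xff fjx xx xff fjx xx xff fjx, which concatenate to the answer.

fjxfjxfjxxxxxxxxfffjxxxxfffjxxxxfffjxxxxfffjxxxxfffjx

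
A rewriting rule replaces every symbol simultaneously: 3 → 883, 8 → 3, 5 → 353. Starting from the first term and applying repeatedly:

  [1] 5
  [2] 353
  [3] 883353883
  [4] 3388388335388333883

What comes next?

Rewriting the 19 symbols of 3388388335388333883 one by one yields 883 883 3 3 883 3 3 883 883 353 883 3 3 883 883 883 3 3 883; concatenated:

88388333883338838833538833388388388333883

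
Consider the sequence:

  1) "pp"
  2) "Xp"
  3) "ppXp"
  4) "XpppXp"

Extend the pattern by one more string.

This is a Fibonacci-style word recurrence s(k) = s(k−2)·s(k−1): e.g. pp·Xp = ppXp.
The next term joins ppXp and XpppXp.

ppXpXpppXp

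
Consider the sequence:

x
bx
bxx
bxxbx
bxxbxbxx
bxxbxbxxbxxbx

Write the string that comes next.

From term 3 onward, concatenate the last term with the second-to-last: bx·x = bxx, bxx·bx = bxxbx, …
Continuing: bxxbxbxxbxxbx · bxxbxbxx gives term 7.

bxxbxbxxbxxbxbxxbxbxx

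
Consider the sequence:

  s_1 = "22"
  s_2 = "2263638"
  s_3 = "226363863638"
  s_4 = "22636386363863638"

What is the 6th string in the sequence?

226363863638636386363863638

Each term is the previous one with 63638 appended.
From 22636386363863638, 2 further steps: 22636386363863638 → 2263638636386363863638 → (answer).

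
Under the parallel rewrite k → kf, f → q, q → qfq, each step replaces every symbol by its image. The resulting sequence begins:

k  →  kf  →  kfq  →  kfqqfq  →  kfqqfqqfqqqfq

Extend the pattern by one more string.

Rewriting the 13 symbols of kfqqfqqfqqqfq one by one yields kf q qfq qfq q qfq qfq q qfq qfq qfq q qfq; concatenated:

kfqqfqqfqqqfqqfqqqfqqfqqfqqqfq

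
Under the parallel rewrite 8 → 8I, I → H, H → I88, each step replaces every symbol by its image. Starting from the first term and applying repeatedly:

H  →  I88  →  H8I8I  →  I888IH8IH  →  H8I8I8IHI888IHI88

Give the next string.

Applying the rule to each of the 17 symbols of H8I8I8IHI888IHI88 gives the pieces I88 8I H 8I H 8I H I88 H 8I 8I 8I H I88 H 8I 8I, which concatenate to the answer.

I888IH8IH8IHI88H8I8I8IHI88H8I8I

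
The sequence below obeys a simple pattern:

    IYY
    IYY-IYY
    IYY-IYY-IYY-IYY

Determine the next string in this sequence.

Every step duplicates the string with '-' between the halves.
Doubling IYY-IYY-IYY-IYY with '-' between the halves:

IYY-IYY-IYY-IYY-IYY-IYY-IYY-IYY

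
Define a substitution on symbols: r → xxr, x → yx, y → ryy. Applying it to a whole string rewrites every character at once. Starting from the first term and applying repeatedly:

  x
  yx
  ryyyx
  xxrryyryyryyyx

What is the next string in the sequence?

Rewriting the 14 symbols of xxrryyryyryyyx one by one yields yx yx xxr xxr ryy ryy xxr ryy ryy xxr ryy ryy ryy yx; concatenated:

yxyxxxrxxrryyryyxxrryyryyxxrryyryyryyyx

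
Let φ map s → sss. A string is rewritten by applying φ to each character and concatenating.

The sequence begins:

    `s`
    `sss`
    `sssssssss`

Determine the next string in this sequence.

sssssssssssssssssssssssssss

Apply φ to sssssssss symbol by symbol: s→sss, s→sss, s→sss, s→sss, s→sss, s→sss, s→sss, s→sss, s→sss; joined: sss sss sss sss sss sss sss sss sss.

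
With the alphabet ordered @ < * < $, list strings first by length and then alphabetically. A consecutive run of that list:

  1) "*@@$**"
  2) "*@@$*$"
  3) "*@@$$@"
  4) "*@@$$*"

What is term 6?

*@*@@@

Advancing 2 positions from *@@$$* through *@@$$* → *@@$$$ reaches term 6.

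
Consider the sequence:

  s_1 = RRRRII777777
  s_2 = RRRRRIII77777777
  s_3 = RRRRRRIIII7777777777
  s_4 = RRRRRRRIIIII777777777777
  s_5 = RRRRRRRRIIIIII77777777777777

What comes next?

RRRRRRRRRIIIIIII7777777777777777

Each string has the form R^{n+2} I^{n} 7^{2n+2}, where the shown terms are n = 2, 3, 4, 5, 6.
For the next term, n = 7, so the run lengths are 9, 7, 16.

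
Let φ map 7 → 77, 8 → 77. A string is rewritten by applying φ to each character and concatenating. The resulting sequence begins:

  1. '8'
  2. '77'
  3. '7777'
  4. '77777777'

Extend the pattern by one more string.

Expanding 77777777: 7→77, 7→77, 7→77, 7→77, 7→77, 7→77, 7→77, 7→77. Concatenated: 77 77 77 77 77 77 77 77.

7777777777777777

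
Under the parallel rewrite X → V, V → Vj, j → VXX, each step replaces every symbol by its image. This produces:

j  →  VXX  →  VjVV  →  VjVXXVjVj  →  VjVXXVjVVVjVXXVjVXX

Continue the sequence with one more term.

Rewriting the 19 symbols of VjVXXVjVVVjVXXVjVXX one by one yields Vj VXX Vj V V Vj VXX Vj Vj Vj VXX Vj V V Vj VXX Vj V V; concatenated:

VjVXXVjVVVjVXXVjVjVjVXXVjVVVjVXXVjVV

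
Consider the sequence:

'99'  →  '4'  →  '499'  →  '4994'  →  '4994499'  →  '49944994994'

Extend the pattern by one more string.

499449949944994499

This is a Fibonacci-style word recurrence s(k) = s(k−1)·s(k−2): e.g. 4·99 = 499.
The next term joins 49944994994 and 4994499.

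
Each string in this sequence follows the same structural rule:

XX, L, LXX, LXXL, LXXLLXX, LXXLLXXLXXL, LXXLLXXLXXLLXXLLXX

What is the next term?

LXXLLXXLXXLLXXLLXXLXXLLXXLXXL

This is a Fibonacci-style word recurrence s(k) = s(k−1)·s(k−2): e.g. L·XX = LXX.
The next term joins LXXLLXXLXXLLXXLLXX and LXXLLXXLXXL.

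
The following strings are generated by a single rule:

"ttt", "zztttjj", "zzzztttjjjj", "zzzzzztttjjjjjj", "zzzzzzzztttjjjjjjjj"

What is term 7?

Each term wraps the previous one in zz on the left and jj on the right.
From zzzzzzzztttjjjjjjjj, 2 further steps: zzzzzzzztttjjjjjjjj → zzzzzzzzzztttjjjjjjjjjj → (answer).

zzzzzzzzzzzztttjjjjjjjjjjjj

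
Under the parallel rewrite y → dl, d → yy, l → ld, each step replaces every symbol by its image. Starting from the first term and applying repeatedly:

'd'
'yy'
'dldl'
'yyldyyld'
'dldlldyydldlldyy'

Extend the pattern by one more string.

Applying the rule to each of the 16 symbols of dldlldyydldlldyy gives the pieces yy ld yy ld ld yy dl dl yy ld yy ld ld yy dl dl, which concatenate to the answer.

yyldyyldldyydldlyyldyyldldyydldl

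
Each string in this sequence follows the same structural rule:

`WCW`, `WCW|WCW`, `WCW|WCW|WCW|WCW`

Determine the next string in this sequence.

Each string is two copies of the previous one joined by '|'.
One more doubling of WCW|WCW|WCW|WCW gives the answer.

WCW|WCW|WCW|WCW|WCW|WCW|WCW|WCW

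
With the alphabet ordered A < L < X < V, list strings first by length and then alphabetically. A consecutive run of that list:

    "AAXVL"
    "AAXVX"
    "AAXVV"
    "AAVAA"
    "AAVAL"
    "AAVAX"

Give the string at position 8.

AAVLA

Continuing the enumeration 2 steps past AAVAX: AAVAX → AAVAV → (answer).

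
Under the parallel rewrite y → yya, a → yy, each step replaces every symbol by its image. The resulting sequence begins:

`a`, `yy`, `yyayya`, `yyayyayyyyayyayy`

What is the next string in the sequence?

φ(yyayyayyyyayyayy) expands symbol-by-symbol to yya yya yy yya yya yy yya yya yya yya yy yya yya yy yya yya; joining the 16 pieces gives the next term.

yyayyayyyyayyayyyyayyayyayyayyyyayyayyyyayya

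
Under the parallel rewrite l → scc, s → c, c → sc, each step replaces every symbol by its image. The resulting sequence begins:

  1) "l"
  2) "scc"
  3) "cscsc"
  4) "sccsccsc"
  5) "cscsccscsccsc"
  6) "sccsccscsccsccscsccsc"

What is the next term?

cscsccscsccsccscsccscsccsccscsccsc

Replace each of the 21 characters of sccsccscsccsccscsccsc in place — c sc sc c sc sc c sc c sc sc c sc sc c sc c sc sc c sc — and concatenate.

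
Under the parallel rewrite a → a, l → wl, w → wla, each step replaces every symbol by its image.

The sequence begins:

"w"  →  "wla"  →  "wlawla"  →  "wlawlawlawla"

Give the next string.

Rewriting each symbol of wlawlawlawla: w→wla, l→wl, a→a, w→wla, l→wl, a→a, w→wla, l→wl, a→a, w→wla, l→wl, a→a, which concatenates to wla wl a wla wl a wla wl a wla wl a.

wlawlawlawlawlawlawlawla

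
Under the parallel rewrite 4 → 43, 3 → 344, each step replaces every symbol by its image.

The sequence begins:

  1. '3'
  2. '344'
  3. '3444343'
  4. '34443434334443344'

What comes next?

Rewriting the 17 symbols of 34443434334443344 one by one yields 344 43 43 43 344 43 344 43 344 344 43 43 43 344 344 43 43; concatenated:

34443434334443344433443444343433443444343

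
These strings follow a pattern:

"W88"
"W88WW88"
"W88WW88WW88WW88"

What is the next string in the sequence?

Each string is two copies of the previous one joined by 'W'.
Doubling W88WW88WW88WW88 with 'W' between the halves:

W88WW88WW88WW88WW88WW88WW88WW88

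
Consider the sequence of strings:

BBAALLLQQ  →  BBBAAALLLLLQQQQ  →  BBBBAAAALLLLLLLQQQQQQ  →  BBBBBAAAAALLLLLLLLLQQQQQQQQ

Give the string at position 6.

BBBBBBBAAAAAAALLLLLLLLLLLLLQQQQQQQQQQQQ

Reading off run lengths: B runs 2, 3, 4, 5; A runs 2, 3, 4, 5; L runs 3, 5, 7, 9; Q runs 2, 4, 6, 8 — each is linear in n (n = 1, 2, …).
For term 6, n = 6, so the run lengths are 7, 7, 13, 12.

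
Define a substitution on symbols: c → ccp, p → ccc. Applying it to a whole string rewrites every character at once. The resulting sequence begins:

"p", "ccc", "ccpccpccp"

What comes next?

Expanding ccpccpccp: c→ccp, c→ccp, p→ccc, c→ccp, c→ccp, p→ccc, c→ccp, c→ccp, p→ccc. Concatenated: ccp ccp ccc ccp ccp ccc ccp ccp ccc.

ccpccpcccccpccpcccccpccpccc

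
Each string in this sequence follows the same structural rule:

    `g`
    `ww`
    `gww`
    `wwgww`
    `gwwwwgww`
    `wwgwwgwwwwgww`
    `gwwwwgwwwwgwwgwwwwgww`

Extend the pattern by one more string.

wwgwwgwwwwgwwgwwwwgwwwwgwwgwwwwgww

From term 3 onward, concatenate the second-to-last term with the last: g·ww = gww, ww·gww = wwgww, …
So term 8 is wwgwwgwwwwgww·gwwwwgwwwwgwwgwwwwgww.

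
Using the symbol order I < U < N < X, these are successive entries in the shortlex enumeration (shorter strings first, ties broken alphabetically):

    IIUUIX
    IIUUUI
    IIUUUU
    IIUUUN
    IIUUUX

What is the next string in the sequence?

IIUUNI

The successor of IIUUUX increments the rightmost position that isn't already X and resets every position after it to I.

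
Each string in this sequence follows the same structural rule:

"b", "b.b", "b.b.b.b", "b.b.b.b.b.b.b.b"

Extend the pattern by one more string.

s(k+1) = s(k)·.·s(k) — each term doubles the last with '.' between the halves.
Doubling b.b.b.b.b.b.b.b with '.' between the halves:

b.b.b.b.b.b.b.b.b.b.b.b.b.b.b.b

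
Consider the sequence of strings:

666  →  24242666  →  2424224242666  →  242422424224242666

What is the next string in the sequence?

Each term is the previous one with 24242 prepended.
Applying this once more to 242422424224242666:

24242242422424224242666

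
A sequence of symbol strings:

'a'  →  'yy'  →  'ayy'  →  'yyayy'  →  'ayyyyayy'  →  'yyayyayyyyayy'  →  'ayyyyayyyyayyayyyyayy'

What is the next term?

yyayyayyyyayyayyyyayyyyayyayyyyayy

From term 3 onward, concatenate the second-to-last term with the last: a·yy = ayy, yy·ayy = yyayy, …
The next term joins yyayyayyyyayy and ayyyyayyyyayyayyyyayy.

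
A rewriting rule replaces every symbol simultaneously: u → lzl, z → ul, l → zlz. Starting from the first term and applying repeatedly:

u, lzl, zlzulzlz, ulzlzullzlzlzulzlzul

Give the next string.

Rewriting the 20 symbols of ulzlzullzlzlzulzlzul one by one yields lzl zlz ul zlz ul lzl zlz zlz ul zlz ul zlz ul lzl zlz ul zlz ul lzl zlz; concatenated:

lzlzlzulzlzullzlzlzzlzulzlzulzlzullzlzlzulzlzullzlzlz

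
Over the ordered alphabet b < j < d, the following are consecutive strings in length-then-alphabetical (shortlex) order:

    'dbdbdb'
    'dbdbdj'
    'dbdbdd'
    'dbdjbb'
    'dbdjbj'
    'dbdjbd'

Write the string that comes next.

The successor of dbdjbd increments the rightmost position that isn't already d and resets every position after it to b.

dbdjjb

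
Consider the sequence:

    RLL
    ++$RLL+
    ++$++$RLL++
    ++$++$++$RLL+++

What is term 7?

Each term wraps the previous one in ++$ on the left and + on the right.
From ++$++$++$RLL+++, 3 further steps: ++$++$++$RLL+++ → ++$++$++$++$RLL++++ → ++$++$++$++$++$RLL+++++ → (answer).

++$++$++$++$++$++$RLL++++++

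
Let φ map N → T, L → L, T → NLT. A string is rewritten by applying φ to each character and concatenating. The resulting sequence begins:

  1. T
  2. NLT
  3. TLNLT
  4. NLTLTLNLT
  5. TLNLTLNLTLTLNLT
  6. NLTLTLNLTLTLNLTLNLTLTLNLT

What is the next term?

TLNLTLNLTLTLNLTLNLTLTLNLTLTLNLTLNLTLTLNLT

Replace each of the 25 characters of NLTLTLNLTLTLNLTLNLTLTLNLT in place — T L NLT L NLT L T L NLT L NLT L T L NLT L T L NLT L NLT L T L NLT — and concatenate.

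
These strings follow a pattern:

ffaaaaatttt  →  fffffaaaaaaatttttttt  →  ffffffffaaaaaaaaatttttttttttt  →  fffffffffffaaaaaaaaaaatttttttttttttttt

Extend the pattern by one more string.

ffffffffffffffaaaaaaaaaaaaatttttttttttttttttttt

Each string has the form f^{3n-1} a^{2n+3} t^{4n} (n = 1, 2, …).
Setting n = 5 gives 14, 13, 20 characters in each block.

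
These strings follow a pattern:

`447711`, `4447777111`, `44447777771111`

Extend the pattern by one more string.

Reading off run lengths: 4 runs 2, 3, 4; 7 runs 2, 4, 6; 1 runs 2, 3, 4 — each is linear in n (n = 1, 2, …).
For the next term, n = 4, so the run lengths are 5, 8, 5.

444447777777711111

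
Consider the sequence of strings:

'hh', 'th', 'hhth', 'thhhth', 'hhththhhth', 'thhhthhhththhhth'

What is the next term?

hhththhhththhhthhhththhhth

This is a Fibonacci-style word recurrence s(k) = s(k−2)·s(k−1): e.g. hh·th = hhth.
Continuing: hhththhhth · thhhthhhththhhth gives term 7.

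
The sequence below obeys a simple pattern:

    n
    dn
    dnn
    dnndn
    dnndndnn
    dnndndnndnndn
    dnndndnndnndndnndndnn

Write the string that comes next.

Each term (from the third on) is the previous term followed by the one before it: term 3 = dn·n = dnn.
The next term joins dnndndnndnndndnndndnn and dnndndnndnndn.

dnndndnndnndndnndndnndnndndnndnndn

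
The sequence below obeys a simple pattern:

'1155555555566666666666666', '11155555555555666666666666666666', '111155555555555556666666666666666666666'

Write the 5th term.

Reading off run lengths: 1 runs 2, 3, 4; 5 runs 9, 11, 13; 6 runs 14, 18, 22 — each is linear in n, where the shown terms are n = 3, 4, 5.
Setting n = 7 gives 6, 17, 30 characters in each block.

11111155555555555555555666666666666666666666666666666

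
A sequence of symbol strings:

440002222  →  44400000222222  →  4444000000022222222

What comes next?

Each string has the form 4^{n+1} 0^{2n+1} 2^{2n+2} (n = 1, 2, …).
Setting n = 4 gives 5, 9, 10 characters in each block.

444440000000002222222222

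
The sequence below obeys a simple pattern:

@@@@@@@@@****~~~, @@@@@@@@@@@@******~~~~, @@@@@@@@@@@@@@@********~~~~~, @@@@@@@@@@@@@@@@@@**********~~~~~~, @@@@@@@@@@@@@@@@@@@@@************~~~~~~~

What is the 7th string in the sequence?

Each string has the form @^{3n+3} *^{2n} ~^{n+1}, where the shown terms are n = 2, 3, 4, 5, 6.
Setting n = 8 gives 27, 16, 9 characters in each block.

@@@@@@@@@@@@@@@@@@@@@@@@@@@****************~~~~~~~~~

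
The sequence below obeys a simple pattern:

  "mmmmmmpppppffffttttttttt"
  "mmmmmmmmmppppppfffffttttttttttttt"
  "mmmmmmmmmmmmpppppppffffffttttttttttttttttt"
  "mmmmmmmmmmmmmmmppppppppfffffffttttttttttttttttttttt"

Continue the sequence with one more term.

mmmmmmmmmmmmmmmmmmpppppppppffffffffttttttttttttttttttttttttt

Term n consists of 3n m's, followed by n+3 p's, followed by n+2 f's, followed by 4n+1 t's, where the shown terms are n = 2, 3, 4, 5.
At n = 6 the blocks have lengths 18, 9, 8, 25.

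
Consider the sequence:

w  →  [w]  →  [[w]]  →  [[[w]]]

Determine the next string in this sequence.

s(k+1) = [·s(k)·], so each term gains [ as a prefix and ] as a suffix.
One more step from [[[w]]] gives the answer.

[[[[w]]]]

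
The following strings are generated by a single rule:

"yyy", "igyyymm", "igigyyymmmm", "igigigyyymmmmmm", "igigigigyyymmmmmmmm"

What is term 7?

igigigigigigyyymmmmmmmmmmmm

s(k+1) = ig·s(k)·mm, so each term gains ig as a prefix and mm as a suffix.
From igigigigyyymmmmmmmm, 2 further steps: igigigigyyymmmmmmmm → igigigigigyyymmmmmmmmmm → (answer).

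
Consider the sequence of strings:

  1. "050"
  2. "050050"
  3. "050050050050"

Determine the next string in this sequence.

050050050050050050050050

s(k+1) = s(k)·s(k) — each term doubles the last.
One more doubling of 050050050050 gives the answer.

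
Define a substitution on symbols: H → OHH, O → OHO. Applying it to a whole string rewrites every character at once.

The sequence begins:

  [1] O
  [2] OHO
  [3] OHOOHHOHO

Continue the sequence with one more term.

OHOOHHOHOOHOOHHOHHOHOOHHOHO

Expanding OHOOHHOHO: O→OHO, H→OHH, O→OHO, O→OHO, H→OHH, H→OHH, O→OHO, H→OHH, O→OHO. Concatenated: OHO OHH OHO OHO OHH OHH OHO OHH OHO.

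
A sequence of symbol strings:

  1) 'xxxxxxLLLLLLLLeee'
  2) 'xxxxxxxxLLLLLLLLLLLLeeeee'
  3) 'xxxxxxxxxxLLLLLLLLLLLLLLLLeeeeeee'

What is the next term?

Reading off run lengths: x runs 6, 8, 10; L runs 8, 12, 16; e runs 3, 5, 7 — each is linear in n, where the shown terms are n = 2, 3, 4.
Setting n = 5 gives 12, 20, 9 characters in each block.

xxxxxxxxxxxxLLLLLLLLLLLLLLLLLLLLeeeeeeeee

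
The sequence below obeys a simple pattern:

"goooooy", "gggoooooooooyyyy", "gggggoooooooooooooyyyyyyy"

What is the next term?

Reading off run lengths: g runs 1, 3, 5; o runs 5, 9, 13; y runs 1, 4, 7 — each is linear in n (n = 1, 2, …).
At n = 4 the blocks have lengths 7, 17, 10.

gggggggoooooooooooooooooyyyyyyyyyy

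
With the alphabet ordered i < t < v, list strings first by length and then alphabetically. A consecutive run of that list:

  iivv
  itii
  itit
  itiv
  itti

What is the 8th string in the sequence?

itvi

Stepping forward 3 times from itti: itti → ittt → ittv, then the target.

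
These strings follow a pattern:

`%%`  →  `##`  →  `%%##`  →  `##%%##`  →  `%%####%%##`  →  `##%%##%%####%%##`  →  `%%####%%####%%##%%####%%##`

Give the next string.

From term 3 onward, concatenate the second-to-last term with the last: %%·## = %%##, ##·%%## = ##%%##, …
Continuing: ##%%##%%####%%## · %%####%%####%%##%%####%%## gives term 8.

##%%##%%####%%##%%####%%####%%##%%####%%##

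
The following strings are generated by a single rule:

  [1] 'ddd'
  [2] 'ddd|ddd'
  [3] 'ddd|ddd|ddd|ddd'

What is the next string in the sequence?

ddd|ddd|ddd|ddd|ddd|ddd|ddd|ddd

Each string is two copies of the previous one joined by '|'.
So the next term is two copies of ddd|ddd|ddd|ddd with '|' between the halves.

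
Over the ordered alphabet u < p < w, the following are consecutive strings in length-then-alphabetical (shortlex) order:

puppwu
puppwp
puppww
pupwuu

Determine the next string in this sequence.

pupwup

The successor of pupwuu increments the rightmost position that isn't already w and resets every position after it to u.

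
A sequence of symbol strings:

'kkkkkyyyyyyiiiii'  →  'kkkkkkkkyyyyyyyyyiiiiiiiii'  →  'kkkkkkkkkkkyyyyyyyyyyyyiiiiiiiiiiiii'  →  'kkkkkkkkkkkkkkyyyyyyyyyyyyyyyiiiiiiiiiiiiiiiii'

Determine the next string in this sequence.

Each string has the form k^{3n+2} y^{3n+3} i^{4n+1} (n = 1, 2, …).
For the next term, n = 5, so the run lengths are 17, 18, 21.

kkkkkkkkkkkkkkkkkyyyyyyyyyyyyyyyyyyiiiiiiiiiiiiiiiiiiiii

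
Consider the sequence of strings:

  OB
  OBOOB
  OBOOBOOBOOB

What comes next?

Each string is two copies of the previous one joined by 'O'.
Doubling OBOOBOOBOOB with 'O' between the halves:

OBOOBOOBOOBOOBOOBOOBOOB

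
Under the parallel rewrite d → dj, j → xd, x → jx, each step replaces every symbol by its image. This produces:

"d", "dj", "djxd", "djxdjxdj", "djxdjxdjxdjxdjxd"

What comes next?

φ(djxdjxdjxdjxdjxd) expands symbol-by-symbol to dj xd jx dj xd jx dj xd jx dj xd jx dj xd jx dj; joining the 16 pieces gives the next term.

djxdjxdjxdjxdjxdjxdjxdjxdjxdjxdj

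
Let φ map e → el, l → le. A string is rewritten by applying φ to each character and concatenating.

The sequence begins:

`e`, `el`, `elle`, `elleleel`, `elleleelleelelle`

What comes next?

elleleelleelelleleelelleelleleel

Applying the rule to each of the 16 symbols of elleleelleelelle gives the pieces el le le el le el el le le el el le el le le el, which concatenate to the answer.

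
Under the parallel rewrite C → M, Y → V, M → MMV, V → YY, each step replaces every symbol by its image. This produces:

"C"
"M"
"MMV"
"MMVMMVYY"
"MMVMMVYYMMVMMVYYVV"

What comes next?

MMVMMVYYMMVMMVYYVVMMVMMVYYMMVMMVYYVVYYYY

φ(MMVMMVYYMMVMMVYYVV) expands symbol-by-symbol to MMV MMV YY MMV MMV YY V V MMV MMV YY MMV MMV YY V V YY YY; joining the 18 pieces gives the next term.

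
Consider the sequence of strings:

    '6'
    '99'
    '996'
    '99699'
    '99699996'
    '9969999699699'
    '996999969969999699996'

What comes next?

9969999699699996999969969999699699

Each term (from the third on) is the previous term followed by the one before it: term 3 = 99·6 = 996.
The next term joins 996999969969999699996 and 9969999699699.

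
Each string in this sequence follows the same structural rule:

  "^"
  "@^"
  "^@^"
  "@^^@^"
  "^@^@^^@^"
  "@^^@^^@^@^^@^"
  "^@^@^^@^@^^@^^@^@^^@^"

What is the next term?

From term 3 onward, concatenate the second-to-last term with the last: ^·@^ = ^@^, @^·^@^ = @^^@^, …
The next term joins @^^@^^@^@^^@^ and ^@^@^^@^@^^@^^@^@^^@^.

@^^@^^@^@^^@^^@^@^^@^@^^@^^@^@^^@^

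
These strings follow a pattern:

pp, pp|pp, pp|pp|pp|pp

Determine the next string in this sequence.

Each string is two copies of the previous one joined by '|'.
Doubling pp|pp|pp|pp with '|' between the halves:

pp|pp|pp|pp|pp|pp|pp|pp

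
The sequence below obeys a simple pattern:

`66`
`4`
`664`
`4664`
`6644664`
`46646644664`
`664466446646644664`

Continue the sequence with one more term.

46646644664664466446646644664

Each term (from the third on) is the two preceding terms concatenated in order: term 3 = 66·4 = 664.
The next term joins 46646644664 and 664466446646644664.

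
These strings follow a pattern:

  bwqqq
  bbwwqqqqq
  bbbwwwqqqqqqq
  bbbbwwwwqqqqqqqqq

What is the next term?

bbbbbwwwwwqqqqqqqqqqq

Term n consists of n b's, followed by n w's, followed by 2n+1 q's (n = 1, 2, …).
Setting n = 5 gives 5, 5, 11 characters in each block.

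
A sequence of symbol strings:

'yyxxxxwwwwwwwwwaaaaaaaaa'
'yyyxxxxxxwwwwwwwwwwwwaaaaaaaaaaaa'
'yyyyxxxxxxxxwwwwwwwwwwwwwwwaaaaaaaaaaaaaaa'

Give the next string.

yyyyyxxxxxxxxxxwwwwwwwwwwwwwwwwwwaaaaaaaaaaaaaaaaaa

The n-th term is n-1 y's then 2n-2 x's then 3n w's then 3n a's, where the shown terms are n = 3, 4, 5.
At n = 6 the blocks have lengths 5, 10, 18, 18.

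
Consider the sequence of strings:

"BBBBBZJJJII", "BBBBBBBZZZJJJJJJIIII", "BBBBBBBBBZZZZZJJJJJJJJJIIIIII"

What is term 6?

BBBBBBBBBBBBBBBZZZZZZZZZZZJJJJJJJJJJJJJJJJJJIIIIIIIIIIII

The n-th term is 2n+3 B's then 2n-1 Z's then 3n J's then 2n I's (n = 1, 2, …).
Setting n = 6 gives 15, 11, 18, 12 characters in each block.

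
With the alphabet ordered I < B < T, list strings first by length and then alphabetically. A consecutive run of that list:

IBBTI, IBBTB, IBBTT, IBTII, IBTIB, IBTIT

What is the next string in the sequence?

IBTBI

Treat IBTIT as a base-3 numeral over the given alphabet and add one, carrying through any trailing T's.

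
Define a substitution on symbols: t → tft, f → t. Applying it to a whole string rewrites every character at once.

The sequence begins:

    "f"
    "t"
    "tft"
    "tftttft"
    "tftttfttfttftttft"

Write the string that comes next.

tftttfttfttftttfttftttfttftttfttfttftttft

Replace each of the 17 characters of tftttfttfttftttft in place — tft t tft tft tft t tft tft t tft tft t tft tft tft t tft — and concatenate.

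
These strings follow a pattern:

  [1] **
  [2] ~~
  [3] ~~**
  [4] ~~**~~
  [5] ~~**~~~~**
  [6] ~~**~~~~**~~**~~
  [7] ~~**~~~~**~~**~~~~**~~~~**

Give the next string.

From term 3 onward, concatenate the last term with the second-to-last: ~~·** = ~~**, ~~**·~~ = ~~**~~, …
Continuing: ~~**~~~~**~~**~~~~**~~~~** · ~~**~~~~**~~**~~ gives term 8.

~~**~~~~**~~**~~~~**~~~~**~~**~~~~**~~**~~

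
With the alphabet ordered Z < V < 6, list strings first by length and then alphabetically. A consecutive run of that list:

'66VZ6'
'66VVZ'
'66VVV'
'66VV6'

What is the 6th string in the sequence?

66V6V

Continuing the enumeration 2 steps past 66VV6: 66VV6 → 66V6Z → (answer).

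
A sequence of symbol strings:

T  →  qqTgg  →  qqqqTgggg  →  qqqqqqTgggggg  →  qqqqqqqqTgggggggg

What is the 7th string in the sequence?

s(k+1) = qq·s(k)·gg, so each term gains qq as a prefix and gg as a suffix.
From qqqqqqqqTgggggggg, 2 further steps: qqqqqqqqTgggggggg → qqqqqqqqqqTgggggggggg → (answer).

qqqqqqqqqqqqTgggggggggggg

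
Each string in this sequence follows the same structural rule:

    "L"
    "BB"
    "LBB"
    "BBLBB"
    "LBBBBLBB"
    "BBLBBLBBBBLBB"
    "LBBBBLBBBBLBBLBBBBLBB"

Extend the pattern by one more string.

BBLBBLBBBBLBBLBBBBLBBBBLBBLBBBBLBB

Each term (from the third on) is the two preceding terms concatenated in order: term 3 = L·BB = LBB.
So term 8 is BBLBBLBBBBLBB·LBBBBLBBBBLBBLBBBBLBB.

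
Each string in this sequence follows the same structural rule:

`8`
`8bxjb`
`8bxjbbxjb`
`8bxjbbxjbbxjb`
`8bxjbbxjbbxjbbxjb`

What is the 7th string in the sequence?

The strings grow by a fixed suffix bxjb each time.
From 8bxjbbxjbbxjbbxjb, 2 further steps: 8bxjbbxjbbxjbbxjb → 8bxjbbxjbbxjbbxjbbxjb → (answer).

8bxjbbxjbbxjbbxjbbxjbbxjb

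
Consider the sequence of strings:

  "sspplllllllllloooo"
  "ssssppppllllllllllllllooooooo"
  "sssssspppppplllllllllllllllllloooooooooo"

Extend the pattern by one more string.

ssssssssppppppppllllllllllllllllllllllooooooooooooo

The n-th term is 2n-2 s's then 2n-2 p's then 4n+2 l's then 3n-2 o's, where the shown terms are n = 2, 3, 4.
For the next term, n = 5, so the run lengths are 8, 8, 22, 13.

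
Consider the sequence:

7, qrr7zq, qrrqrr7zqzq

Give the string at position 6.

s(k+1) = qrr·s(k)·zq, so each term gains qrr as a prefix and zq as a suffix.
From qrrqrr7zqzq, 3 further steps: qrrqrr7zqzq → qrrqrrqrr7zqzqzq → qrrqrrqrrqrr7zqzqzqzq → (answer).

qrrqrrqrrqrrqrr7zqzqzqzqzq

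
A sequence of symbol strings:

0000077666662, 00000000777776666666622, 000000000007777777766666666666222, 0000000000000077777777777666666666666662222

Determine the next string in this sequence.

00000000000000000777777777777776666666666666666622222

The n-th term is 3n+2 0's then 3n-1 7's then 3n+2 6's then n 2's (n = 1, 2, …).
Setting n = 5 gives 17, 14, 17, 5 characters in each block.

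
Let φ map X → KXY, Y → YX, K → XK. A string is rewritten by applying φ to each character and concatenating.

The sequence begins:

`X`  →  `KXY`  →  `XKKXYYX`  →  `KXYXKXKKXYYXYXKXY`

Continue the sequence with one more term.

XKKXYYXKXYXKKXYXKXKKXYYXYXKXYYXKXYXKKXYYX

φ(KXYXKXKKXYYXYXKXY) expands symbol-by-symbol to XK KXY YX KXY XK KXY XK XK KXY YX YX KXY YX KXY XK KXY YX; joining the 17 pieces gives the next term.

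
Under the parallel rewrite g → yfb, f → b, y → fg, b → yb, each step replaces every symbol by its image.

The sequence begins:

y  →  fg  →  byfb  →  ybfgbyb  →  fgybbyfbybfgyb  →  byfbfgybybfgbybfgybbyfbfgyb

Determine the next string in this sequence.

Rewriting the 27 symbols of byfbfgybybfgbybfgybbyfbfgyb one by one yields yb fg b yb b yfb fg yb fg yb b yfb yb fg yb b yfb fg yb yb fg b yb b yfb fg yb; concatenated:

ybfgbybbyfbfgybfgybbyfbybfgybbyfbfgybybfgbybbyfbfgyb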